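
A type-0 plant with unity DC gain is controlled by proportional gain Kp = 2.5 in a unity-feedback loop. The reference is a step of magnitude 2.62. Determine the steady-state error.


e_ss = R/(1 + Kp) = 2.62/(1 + 2.5) = 2.62/3.5000 = 0.7486

0.7486


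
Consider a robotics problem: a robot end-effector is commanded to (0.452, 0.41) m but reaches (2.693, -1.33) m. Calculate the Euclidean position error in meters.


dx = 2.693 - (0.452) = 2.2410, dy = -1.33 - (0.41) = -1.7400
err = sqrt(5.022081 + 3.027600) = 2.8372

2.8372 m


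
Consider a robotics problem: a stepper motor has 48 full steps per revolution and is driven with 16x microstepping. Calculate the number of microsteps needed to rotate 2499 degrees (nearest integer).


step_size = 360/(48*16) = 360/768 = 0.468750 deg
n = 2499/(360/768) = 2499*768/360 = 5331.2000 -> 5331

5331 steps


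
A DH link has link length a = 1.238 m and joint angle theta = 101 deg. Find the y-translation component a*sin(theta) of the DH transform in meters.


a*sin(theta) = 1.238*sin(101 deg) = 1.2153

1.2153 m


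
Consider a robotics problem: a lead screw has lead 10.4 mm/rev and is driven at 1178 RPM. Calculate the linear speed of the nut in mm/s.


v = lead * (RPM/60) = 10.4*1178/60 = 204.1867

204.1867 mm/s


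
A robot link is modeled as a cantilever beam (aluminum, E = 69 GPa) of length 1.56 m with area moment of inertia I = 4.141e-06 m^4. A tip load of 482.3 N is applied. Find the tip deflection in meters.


delta = F*L^3/(3*E*I) = 482.3*1.56^3/(3*6.900e+10*4.141e-06)
      = 1831.0114368/857187 = 0.0021

0.0021 m


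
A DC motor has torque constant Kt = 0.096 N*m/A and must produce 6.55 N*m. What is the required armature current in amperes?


I = tau / Kt = 6.55/0.096 = 68.2292

68.2292 A


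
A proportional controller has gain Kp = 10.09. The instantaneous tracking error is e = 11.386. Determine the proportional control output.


u_P = Kp * e = 10.09 * 11.386 = 114.8847

114.8847


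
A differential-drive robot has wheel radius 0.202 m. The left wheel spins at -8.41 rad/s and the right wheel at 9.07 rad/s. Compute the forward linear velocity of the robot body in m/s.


v = r*(wR + wL)/2 = 0.202*(9.07 + -8.41)/2 = 0.0667

0.0667 m/s


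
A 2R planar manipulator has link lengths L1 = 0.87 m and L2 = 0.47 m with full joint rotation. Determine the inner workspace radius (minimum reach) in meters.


r_min = |L1 - L2| = |0.87 - 0.47| = 0.4000

0.4000 m


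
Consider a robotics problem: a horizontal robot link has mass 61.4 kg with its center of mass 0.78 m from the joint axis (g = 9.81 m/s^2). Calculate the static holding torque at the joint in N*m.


tau = m*g*L = 61.4 * 9.81 * 0.78 = 469.8205

469.8205 N*m


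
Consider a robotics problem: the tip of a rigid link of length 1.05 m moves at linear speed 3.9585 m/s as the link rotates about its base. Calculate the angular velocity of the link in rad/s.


omega = v / L = 3.9585 / 1.05 = 3.7700

3.7700 rad/s


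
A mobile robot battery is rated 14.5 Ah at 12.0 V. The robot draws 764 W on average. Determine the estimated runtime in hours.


E = 14.5*12.0 = 174.0000 Wh
t = E/P = 174.0000/764 = 0.2277

0.2277 hours


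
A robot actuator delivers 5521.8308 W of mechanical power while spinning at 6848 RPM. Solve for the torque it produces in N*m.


omega = 6848 * 2*pi/60 = 717.120883 rad/s
tau = P / omega = 5521.8308 / 717.120883 = 7.7000

7.7000 N*m


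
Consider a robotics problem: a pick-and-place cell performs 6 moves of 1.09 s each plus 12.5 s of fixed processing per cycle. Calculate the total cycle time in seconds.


T = 6*1.09 + 12.5 = 19.0400

19.0400 s


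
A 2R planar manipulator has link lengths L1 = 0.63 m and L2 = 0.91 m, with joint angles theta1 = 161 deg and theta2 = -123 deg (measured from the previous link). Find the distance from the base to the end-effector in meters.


x = L1*cos(th1) + L2*cos(th1+th2) = 0.121413
y = L1*sin(th1) + L2*sin(th1+th2) = 0.765360
d = sqrt(x^2 + y^2) = sqrt(0.014741 + 0.585776) = 0.7749

0.7749 m


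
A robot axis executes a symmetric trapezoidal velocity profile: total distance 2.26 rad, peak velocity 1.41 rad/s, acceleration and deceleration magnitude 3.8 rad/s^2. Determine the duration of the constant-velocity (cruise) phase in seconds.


t_acc = v/a = 0.371053 s, d_acc = v^2/(2a) = 0.261592 rad each
d_cruise = 2.26 - 2*0.261592 = 1.736816 rad
t_cruise = d_cruise/v = 1.736816/1.41 = 1.2318

1.2318 s


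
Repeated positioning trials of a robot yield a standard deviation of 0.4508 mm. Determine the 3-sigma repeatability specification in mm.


repeatability = 3*sigma = 3*0.4508 = 1.3524

1.3524 mm


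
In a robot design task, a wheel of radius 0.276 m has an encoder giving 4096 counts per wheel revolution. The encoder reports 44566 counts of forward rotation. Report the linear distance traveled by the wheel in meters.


revs = 44566/4096 = 10.880371
d = revs * 2*pi*r = 10.880371 * 2*pi*0.276 = 18.8683

18.8683 m


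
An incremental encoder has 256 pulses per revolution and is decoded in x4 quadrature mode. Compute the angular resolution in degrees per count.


resolution = 360 / (PPR * 4) = 360 / 1024 = 0.3516

0.3516 degrees


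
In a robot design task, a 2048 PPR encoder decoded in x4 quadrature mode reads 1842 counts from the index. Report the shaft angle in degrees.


angle = counts * 360 / (PPR*4) = 1842 * 360 / 8192 = 80.9473

80.9473 degrees


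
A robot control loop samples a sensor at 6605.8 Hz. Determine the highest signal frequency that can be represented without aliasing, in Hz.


f_max = f_s/2 = 6605.8/2 = 3302.9000

3302.9000 Hz


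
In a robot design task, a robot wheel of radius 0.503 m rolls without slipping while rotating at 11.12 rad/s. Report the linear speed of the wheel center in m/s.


v = omega * r = 11.12 * 0.503 = 5.5934

5.5934 m/s


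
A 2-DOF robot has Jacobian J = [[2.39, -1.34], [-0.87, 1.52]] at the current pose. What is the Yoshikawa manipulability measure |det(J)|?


det(J) = 2.39*1.52 - (-1.34)*(-0.87) = 2.4670
|det(J)| = 2.4670

2.4670


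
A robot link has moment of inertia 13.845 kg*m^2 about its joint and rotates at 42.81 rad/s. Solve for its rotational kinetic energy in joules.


KE = (1/2)*I*omega^2 = 0.5*13.845*42.81^2 = 12686.8388

12686.8388 J


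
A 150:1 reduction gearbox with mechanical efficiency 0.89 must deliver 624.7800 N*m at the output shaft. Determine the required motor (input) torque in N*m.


tau_in = tau_out / (N * eta) = 624.7800 / (150 * 0.89) = 4.6800

4.6800 N*m


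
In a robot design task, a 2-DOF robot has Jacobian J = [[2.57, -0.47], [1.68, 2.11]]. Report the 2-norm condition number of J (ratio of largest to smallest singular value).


JJ^T eigenvalues: trace(JJ^T) = 14.1003, det(JJ^T) = det(J)^2 = 38.59267129
s_max^2 = (14.1003 + sqrt(44.44777493))/2 = 10.38360822
s_min^2 = (14.1003 - sqrt(44.44777493))/2 = 3.71669178
kappa = s_max/s_min = sqrt(10.38360822/3.71669178) = 1.6715

1.6715


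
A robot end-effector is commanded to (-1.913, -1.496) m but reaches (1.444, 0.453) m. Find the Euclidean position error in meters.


dx = 1.444 - (-1.913) = 3.3570, dy = 0.453 - (-1.496) = 1.9490
err = sqrt(11.269449 + 3.798601) = 3.8818

3.8818 m


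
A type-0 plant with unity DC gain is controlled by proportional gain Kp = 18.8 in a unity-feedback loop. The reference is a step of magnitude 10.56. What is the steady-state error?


e_ss = R/(1 + Kp) = 10.56/(1 + 18.8) = 10.56/19.8000 = 0.5333

0.5333


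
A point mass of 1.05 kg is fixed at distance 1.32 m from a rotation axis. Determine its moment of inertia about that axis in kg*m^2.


I = m*r^2 = 1.05*1.32^2 = 1.8295

1.8295 kg*m^2


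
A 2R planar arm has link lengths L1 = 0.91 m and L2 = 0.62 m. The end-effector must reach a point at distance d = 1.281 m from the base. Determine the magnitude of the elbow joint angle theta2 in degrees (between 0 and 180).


cos(th2) = (d^2 - L1^2 - L2^2)/(2*L1*L2) = (1.281^2 - 0.91^2 - 0.62^2)/(2*0.91*0.62) = 0.37970666
th2 = acos(0.37970666) = 67.6845 deg

67.6845 degrees


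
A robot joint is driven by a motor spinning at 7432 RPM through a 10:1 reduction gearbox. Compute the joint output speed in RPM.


omega_joint = omega_motor / N = 7432 / 10 = 743.2000

743.2000 RPM


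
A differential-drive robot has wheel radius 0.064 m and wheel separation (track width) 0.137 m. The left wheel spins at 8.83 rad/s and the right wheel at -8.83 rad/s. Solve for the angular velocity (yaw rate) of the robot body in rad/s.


omega = r*(wR - wL)/L = 0.064*(-8.83 - (8.83))/0.137 = -8.2499

-8.2499 rad/s


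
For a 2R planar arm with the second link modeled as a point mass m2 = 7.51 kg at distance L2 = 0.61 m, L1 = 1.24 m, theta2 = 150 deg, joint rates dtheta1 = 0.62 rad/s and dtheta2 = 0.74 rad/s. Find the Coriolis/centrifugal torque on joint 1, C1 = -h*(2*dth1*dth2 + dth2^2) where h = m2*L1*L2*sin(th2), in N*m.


h = m2*L1*L2*sin(th2) = 7.51*1.24*0.61*sin(150 deg) = 2.840282
C1 = -h*(2*0.62*0.74 + 0.74^2) = -2.840282*1.4652 = -4.1616

-4.1616 N*m


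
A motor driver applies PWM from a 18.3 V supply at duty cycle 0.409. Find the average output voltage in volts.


V_avg = V_supply * D = 18.3*0.409 = 7.4847

7.4847 V


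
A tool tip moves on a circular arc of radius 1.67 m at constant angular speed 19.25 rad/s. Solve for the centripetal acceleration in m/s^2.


a_c = omega^2 * r = 19.25^2 * 1.67 = 618.8394

618.8394 m/s^2


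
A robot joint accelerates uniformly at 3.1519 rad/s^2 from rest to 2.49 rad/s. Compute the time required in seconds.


t = delta_omega / alpha = 2.49 / 3.1519 = 0.7900

0.7900 s


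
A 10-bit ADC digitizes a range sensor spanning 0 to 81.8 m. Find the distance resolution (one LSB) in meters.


res = range / 2^n = 81.8/2^10 = 81.8/1024 = 0.0799

0.0799 m


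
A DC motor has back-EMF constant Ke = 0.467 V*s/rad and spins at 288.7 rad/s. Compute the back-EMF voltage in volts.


V_emf = Ke * omega = 0.467*288.7 = 134.8229

134.8229 V


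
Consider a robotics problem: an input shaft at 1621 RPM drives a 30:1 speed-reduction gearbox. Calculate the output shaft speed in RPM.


omega_out = omega_in / N = 1621 / 30 = 54.0333

54.0333 RPM


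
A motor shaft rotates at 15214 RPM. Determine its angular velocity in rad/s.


omega = 15214 * 2*pi/60 = 1593.2064

1593.2064 rad/s


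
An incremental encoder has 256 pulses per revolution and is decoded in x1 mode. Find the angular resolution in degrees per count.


resolution = 360 / (PPR * 1) = 360 / 256 = 1.4062

1.4062 degrees


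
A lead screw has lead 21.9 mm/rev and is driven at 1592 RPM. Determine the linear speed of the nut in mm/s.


v = lead * (RPM/60) = 21.9*1592/60 = 581.0800

581.0800 mm/s


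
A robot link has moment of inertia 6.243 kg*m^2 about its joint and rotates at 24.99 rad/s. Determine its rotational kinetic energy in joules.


KE = (1/2)*I*omega^2 = 0.5*6.243*24.99^2 = 1949.3771

1949.3771 J


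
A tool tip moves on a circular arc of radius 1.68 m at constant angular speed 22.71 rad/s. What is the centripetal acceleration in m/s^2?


a_c = omega^2 * r = 22.71^2 * 1.68 = 866.4501

866.4501 m/s^2


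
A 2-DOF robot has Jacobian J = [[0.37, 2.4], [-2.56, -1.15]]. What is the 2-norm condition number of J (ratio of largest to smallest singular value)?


JJ^T eigenvalues: trace(JJ^T) = 13.7730, det(JJ^T) = det(J)^2 = 32.70124225
s_max^2 = (13.7730 + sqrt(58.89056000))/2 = 10.72350925
s_min^2 = (13.7730 - sqrt(58.89056000))/2 = 3.04949075
kappa = s_max/s_min = sqrt(10.72350925/3.04949075) = 1.8752

1.8752


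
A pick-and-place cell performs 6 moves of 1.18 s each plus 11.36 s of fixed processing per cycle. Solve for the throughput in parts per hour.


T_cycle = 6*1.18 + 11.36 = 18.4400 s
rate = 3600/T = 195.2278

195.2278 parts/hour


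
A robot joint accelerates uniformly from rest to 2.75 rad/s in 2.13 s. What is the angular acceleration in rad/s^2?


alpha = delta_omega / t = 2.75 / 2.13 = 1.2911

1.2911 rad/s^2


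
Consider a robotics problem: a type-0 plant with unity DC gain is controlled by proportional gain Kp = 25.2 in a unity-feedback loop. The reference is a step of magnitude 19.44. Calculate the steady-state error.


e_ss = R/(1 + Kp) = 19.44/(1 + 25.2) = 19.44/26.2000 = 0.7420

0.7420


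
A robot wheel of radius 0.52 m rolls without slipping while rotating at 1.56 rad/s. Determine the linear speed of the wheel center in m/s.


v = omega * r = 1.56 * 0.52 = 0.8112

0.8112 m/s


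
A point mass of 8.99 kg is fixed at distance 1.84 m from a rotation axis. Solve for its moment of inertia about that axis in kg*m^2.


I = m*r^2 = 8.99*1.84^2 = 30.4365

30.4365 kg*m^2


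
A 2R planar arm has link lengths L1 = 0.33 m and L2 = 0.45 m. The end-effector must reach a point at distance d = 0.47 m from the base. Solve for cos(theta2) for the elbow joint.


cos(th2) = (d^2 - L1^2 - L2^2)/(2*L1*L2) = (0.47^2 - 0.33^2 - 0.45^2)/(2*0.33*0.45) = -0.3047

-0.3047


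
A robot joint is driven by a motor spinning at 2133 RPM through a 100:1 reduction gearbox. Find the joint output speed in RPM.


omega_joint = omega_motor / N = 2133 / 100 = 21.3300

21.3300 RPM


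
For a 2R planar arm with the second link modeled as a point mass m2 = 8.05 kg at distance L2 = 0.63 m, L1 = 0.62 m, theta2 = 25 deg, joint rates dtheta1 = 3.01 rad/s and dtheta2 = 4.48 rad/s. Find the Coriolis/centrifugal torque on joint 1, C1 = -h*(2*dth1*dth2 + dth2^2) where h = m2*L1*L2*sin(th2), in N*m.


h = m2*L1*L2*sin(th2) = 8.05*0.62*0.63*sin(25 deg) = 1.328851
C1 = -h*(2*3.01*4.48 + 4.48^2) = -1.328851*47.0400 = -62.5092

-62.5092 N*m


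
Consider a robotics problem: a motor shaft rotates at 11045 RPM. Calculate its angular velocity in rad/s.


omega = 11045 * 2*pi/60 = 1156.6297

1156.6297 rad/s


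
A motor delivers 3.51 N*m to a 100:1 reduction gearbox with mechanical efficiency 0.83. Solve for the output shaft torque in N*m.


tau_out = tau_in * N * eta = 3.51 * 100 * 0.83 = 291.3300

291.3300 N*m


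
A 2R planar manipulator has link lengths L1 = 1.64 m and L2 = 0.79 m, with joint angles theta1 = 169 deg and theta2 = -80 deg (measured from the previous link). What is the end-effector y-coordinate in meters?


y = L1*sin(th1) + L2*sin(th1+th2) = 1.64*sin(169 deg) + 0.79*sin(89 deg) = 1.1028

1.1028 m


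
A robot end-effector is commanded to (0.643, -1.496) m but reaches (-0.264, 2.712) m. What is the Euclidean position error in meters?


dx = -0.264 - (0.643) = -0.9070, dy = 2.712 - (-1.496) = 4.2080
err = sqrt(0.822649 + 17.707264) = 4.3046

4.3046 m


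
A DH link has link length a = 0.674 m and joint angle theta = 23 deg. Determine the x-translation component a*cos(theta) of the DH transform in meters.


a*cos(theta) = 0.674*cos(23 deg) = 0.6204

0.6204 m


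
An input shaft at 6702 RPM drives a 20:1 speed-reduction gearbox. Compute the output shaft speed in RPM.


omega_out = omega_in / N = 6702 / 20 = 335.1000

335.1000 RPM


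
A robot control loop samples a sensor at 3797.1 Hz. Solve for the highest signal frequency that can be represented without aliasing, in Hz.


f_max = f_s/2 = 3797.1/2 = 1898.5500

1898.5500 Hz


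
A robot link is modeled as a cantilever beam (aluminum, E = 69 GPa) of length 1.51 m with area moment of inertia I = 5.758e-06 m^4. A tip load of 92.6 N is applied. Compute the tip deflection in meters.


delta = F*L^3/(3*E*I) = 92.6*1.51^3/(3*6.900e+10*5.758e-06)
      = 318.8172626/1191906 = 2.6749e-04

2.6749e-04 m


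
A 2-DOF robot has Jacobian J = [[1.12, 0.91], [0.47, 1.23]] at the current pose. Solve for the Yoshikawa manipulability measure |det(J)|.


det(J) = 1.12*1.23 - (0.91)*(0.47) = 0.9499
|det(J)| = 0.9499

0.9499


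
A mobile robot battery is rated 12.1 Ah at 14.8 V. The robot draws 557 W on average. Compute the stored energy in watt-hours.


E = capacity * V = 12.1*14.8 = 179.0800

179.0800 Wh


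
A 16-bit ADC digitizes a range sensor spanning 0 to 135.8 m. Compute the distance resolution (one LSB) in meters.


res = range / 2^n = 135.8/2^16 = 135.8/65536 = 0.0021

0.0021 m


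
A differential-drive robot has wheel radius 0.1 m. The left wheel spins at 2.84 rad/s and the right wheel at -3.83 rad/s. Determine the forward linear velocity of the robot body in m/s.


v = r*(wR + wL)/2 = 0.1*(-3.83 + 2.84)/2 = -0.0495

-0.0495 m/s


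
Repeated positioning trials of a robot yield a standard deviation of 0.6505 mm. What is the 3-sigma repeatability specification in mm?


repeatability = 3*sigma = 3*0.6505 = 1.9515

1.9515 mm


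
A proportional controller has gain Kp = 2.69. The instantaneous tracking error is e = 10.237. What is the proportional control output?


u_P = Kp * e = 2.69 * 10.237 = 27.5375

27.5375


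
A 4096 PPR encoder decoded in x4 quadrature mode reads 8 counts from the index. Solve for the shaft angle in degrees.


angle = counts * 360 / (PPR*4) = 8 * 360 / 16384 = 0.1758

0.1758 degrees


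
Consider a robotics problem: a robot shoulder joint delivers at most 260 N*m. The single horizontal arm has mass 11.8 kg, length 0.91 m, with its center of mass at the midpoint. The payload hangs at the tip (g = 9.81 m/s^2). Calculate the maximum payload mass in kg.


tau_arm = m_arm*g*(L/2) = 11.8*9.81*0.91/2 = 52.6699 N*m
tau_payload = tau_max - tau_arm = 260 - 52.6699 = 207.3301
m_payload = tau_payload / (g*L) = 207.3301 / (9.81*0.91) = 23.2248

23.2248 kg


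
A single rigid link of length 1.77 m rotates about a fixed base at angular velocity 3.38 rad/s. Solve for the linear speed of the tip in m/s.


v = L*omega = 1.77 * 3.38 = 5.9826

5.9826 m/s


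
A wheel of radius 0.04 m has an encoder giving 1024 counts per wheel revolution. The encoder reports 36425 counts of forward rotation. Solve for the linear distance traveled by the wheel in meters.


revs = 36425/1024 = 35.571289
d = revs * 2*pi*r = 35.571289 * 2*pi*0.04 = 8.9400

8.9400 m


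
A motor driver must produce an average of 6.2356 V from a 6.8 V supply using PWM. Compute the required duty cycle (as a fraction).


D = V_avg/V_supply = 6.2356/6.8 = 0.9170

0.9170


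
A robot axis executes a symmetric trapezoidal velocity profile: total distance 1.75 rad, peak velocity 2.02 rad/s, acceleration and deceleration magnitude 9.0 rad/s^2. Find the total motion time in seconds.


t_acc = v/a = 2.02/9.0 = 0.224444 s
d_acc = v^2/(2a) = 0.226689 rad (each ramp)
d_cruise = 1.75 - 2*0.226689 = 1.296622 rad
t_cruise = 1.296622/2.02 = 0.641892 s
t_total = 2*0.224444 + 0.641892 = 1.0908

1.0908 s


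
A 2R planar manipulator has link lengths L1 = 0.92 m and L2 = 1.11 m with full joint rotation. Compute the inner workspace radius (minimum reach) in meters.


r_min = |L1 - L2| = |0.92 - 1.11| = 0.1900

0.1900 m


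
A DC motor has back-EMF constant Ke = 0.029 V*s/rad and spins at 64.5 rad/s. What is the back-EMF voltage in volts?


V_emf = Ke * omega = 0.029*64.5 = 1.8705

1.8705 V


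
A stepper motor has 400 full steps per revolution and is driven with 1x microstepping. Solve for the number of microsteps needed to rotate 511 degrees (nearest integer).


step_size = 360/(400*1) = 360/400 = 0.900000 deg
n = 511/(360/400) = 511*400/360 = 567.7778 -> 568

568 steps


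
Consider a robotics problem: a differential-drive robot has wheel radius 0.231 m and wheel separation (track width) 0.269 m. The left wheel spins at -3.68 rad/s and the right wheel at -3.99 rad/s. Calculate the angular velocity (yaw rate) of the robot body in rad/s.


omega = r*(wR - wL)/L = 0.231*(-3.99 - (-3.68))/0.269 = -0.2662

-0.2662 rad/s


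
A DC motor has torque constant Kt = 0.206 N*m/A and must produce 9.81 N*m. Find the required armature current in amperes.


I = tau / Kt = 9.81/0.206 = 47.6214

47.6214 A


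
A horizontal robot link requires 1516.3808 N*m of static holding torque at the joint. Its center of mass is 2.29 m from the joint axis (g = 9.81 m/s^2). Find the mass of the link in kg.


m = tau / (g*L) = 1516.3808 / (9.81 * 2.29) = 67.5000

67.5000 kg


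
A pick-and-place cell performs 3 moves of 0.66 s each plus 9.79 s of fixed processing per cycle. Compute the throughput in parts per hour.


T_cycle = 3*0.66 + 9.79 = 11.7700 s
rate = 3600/T = 305.8624

305.8624 parts/hour


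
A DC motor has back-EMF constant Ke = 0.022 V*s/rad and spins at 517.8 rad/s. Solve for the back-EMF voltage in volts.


V_emf = Ke * omega = 0.022*517.8 = 11.3916

11.3916 V


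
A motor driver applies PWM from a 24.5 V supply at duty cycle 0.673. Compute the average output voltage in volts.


V_avg = V_supply * D = 24.5*0.673 = 16.4885

16.4885 V


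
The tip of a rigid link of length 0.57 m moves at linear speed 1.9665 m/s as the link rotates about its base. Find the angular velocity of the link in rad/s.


omega = v / L = 1.9665 / 0.57 = 3.4500

3.4500 rad/s


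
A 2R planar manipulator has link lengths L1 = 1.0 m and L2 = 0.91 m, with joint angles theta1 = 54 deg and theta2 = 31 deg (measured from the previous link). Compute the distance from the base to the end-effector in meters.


x = L1*cos(th1) + L2*cos(th1+th2) = 0.667097
y = L1*sin(th1) + L2*sin(th1+th2) = 1.715554
d = sqrt(x^2 + y^2) = sqrt(0.445018 + 2.943126) = 1.8407

1.8407 m


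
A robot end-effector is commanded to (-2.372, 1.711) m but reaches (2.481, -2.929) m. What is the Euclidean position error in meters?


dx = 2.481 - (-2.372) = 4.8530, dy = -2.929 - (1.711) = -4.6400
err = sqrt(23.551609 + 21.529600) = 6.7143

6.7143 m


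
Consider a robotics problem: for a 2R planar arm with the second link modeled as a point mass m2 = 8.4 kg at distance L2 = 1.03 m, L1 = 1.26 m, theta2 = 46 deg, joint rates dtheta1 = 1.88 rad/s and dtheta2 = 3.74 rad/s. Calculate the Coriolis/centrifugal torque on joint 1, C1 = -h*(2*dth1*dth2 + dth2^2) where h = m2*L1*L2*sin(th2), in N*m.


h = m2*L1*L2*sin(th2) = 8.4*1.26*1.03*sin(46 deg) = 7.841897
C1 = -h*(2*1.88*3.74 + 3.74^2) = -7.841897*28.0500 = -219.9652

-219.9652 N*m


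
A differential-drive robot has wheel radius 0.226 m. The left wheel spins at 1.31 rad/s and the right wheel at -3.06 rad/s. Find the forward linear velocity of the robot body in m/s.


v = r*(wR + wL)/2 = 0.226*(-3.06 + 1.31)/2 = -0.1978

-0.1978 m/s


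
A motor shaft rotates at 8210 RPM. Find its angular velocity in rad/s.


omega = 8210 * 2*pi/60 = 859.7492

859.7492 rad/s


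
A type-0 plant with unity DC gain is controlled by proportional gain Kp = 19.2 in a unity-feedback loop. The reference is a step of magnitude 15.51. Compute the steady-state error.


e_ss = R/(1 + Kp) = 15.51/(1 + 19.2) = 15.51/20.2000 = 0.7678

0.7678


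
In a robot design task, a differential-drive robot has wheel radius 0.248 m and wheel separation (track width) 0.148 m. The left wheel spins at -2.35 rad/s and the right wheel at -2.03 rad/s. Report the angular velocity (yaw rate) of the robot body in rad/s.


omega = r*(wR - wL)/L = 0.248*(-2.03 - (-2.35))/0.148 = 0.5362

0.5362 rad/s


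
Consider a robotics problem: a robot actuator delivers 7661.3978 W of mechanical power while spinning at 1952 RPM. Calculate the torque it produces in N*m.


omega = 1952 * 2*pi/60 = 204.412962 rad/s
tau = P / omega = 7661.3978 / 204.412962 = 37.4800

37.4800 N*m


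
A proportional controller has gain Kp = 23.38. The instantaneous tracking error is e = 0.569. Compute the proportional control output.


u_P = Kp * e = 23.38 * 0.569 = 13.3032

13.3032


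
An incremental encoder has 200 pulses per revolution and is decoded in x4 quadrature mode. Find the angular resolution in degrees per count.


resolution = 360 / (PPR * 4) = 360 / 800 = 0.4500

0.4500 degrees


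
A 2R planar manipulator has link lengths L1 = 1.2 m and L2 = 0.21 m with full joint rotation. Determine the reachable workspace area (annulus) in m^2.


r_max = L1 + L2 = 1.4100, r_min = |L1 - L2| = 0.9900
A = pi*(r_max^2 - r_min^2) = pi*(1.9881 - 0.9801) = 3.1667

3.1667 m^2


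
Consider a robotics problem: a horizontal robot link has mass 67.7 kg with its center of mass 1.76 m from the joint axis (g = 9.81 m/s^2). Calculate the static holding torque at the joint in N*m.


tau = m*g*L = 67.7 * 9.81 * 1.76 = 1168.8811

1168.8811 N*m


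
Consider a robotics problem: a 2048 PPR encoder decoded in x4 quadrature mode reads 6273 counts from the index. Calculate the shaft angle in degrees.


angle = counts * 360 / (PPR*4) = 6273 * 360 / 8192 = 275.6689

275.6689 degrees


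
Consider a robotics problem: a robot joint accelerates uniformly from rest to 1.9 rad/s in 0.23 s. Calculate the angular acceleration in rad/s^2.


alpha = delta_omega / t = 1.9 / 0.23 = 8.2609

8.2609 rad/s^2


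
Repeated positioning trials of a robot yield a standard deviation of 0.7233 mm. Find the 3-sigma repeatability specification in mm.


repeatability = 3*sigma = 3*0.7233 = 2.1699

2.1699 mm


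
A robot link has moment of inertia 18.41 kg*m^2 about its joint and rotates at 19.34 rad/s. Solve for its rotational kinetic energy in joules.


KE = (1/2)*I*omega^2 = 0.5*18.41*19.34^2 = 3442.9977

3442.9977 J


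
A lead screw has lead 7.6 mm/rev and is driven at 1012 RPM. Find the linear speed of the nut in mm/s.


v = lead * (RPM/60) = 7.6*1012/60 = 128.1867

128.1867 mm/s


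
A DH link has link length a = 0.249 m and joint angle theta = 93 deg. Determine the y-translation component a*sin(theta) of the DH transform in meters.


a*sin(theta) = 0.249*sin(93 deg) = 0.2487

0.2487 m


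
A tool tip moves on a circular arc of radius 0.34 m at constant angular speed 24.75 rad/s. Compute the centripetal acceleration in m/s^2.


a_c = omega^2 * r = 24.75^2 * 0.34 = 208.2713

208.2713 m/s^2


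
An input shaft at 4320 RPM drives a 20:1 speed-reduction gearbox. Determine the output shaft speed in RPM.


omega_out = omega_in / N = 4320 / 20 = 216.0000

216.0000 RPM


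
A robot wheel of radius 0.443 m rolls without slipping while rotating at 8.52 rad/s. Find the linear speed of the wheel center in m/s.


v = omega * r = 8.52 * 0.443 = 3.7744

3.7744 m/s


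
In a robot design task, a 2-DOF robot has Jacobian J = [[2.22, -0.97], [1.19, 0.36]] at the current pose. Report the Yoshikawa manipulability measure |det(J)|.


det(J) = 2.22*0.36 - (-0.97)*(1.19) = 1.9535
|det(J)| = 1.9535

1.9535


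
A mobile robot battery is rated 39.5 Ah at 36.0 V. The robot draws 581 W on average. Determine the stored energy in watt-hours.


E = capacity * V = 39.5*36.0 = 1422.0000

1422.0000 Wh


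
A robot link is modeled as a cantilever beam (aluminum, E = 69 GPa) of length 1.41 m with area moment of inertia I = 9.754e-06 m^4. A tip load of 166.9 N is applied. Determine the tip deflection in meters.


delta = F*L^3/(3*E*I) = 166.9*1.41^3/(3*6.900e+10*9.754e-06)
      = 467.8575849/2019078 = 2.3172e-04

2.3172e-04 m


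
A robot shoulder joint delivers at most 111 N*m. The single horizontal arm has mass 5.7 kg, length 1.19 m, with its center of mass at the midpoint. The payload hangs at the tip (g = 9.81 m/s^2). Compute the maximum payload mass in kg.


tau_arm = m_arm*g*(L/2) = 5.7*9.81*1.19/2 = 33.2706 N*m
tau_payload = tau_max - tau_arm = 111 - 33.2706 = 77.7294
m_payload = tau_payload / (g*L) = 77.7294 / (9.81*1.19) = 6.6584

6.6584 kg


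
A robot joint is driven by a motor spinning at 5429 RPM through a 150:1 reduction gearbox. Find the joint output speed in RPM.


omega_joint = omega_motor / N = 5429 / 150 = 36.1933

36.1933 RPM


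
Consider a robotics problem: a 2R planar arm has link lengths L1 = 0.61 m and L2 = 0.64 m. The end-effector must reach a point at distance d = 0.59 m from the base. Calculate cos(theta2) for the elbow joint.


cos(th2) = (d^2 - L1^2 - L2^2)/(2*L1*L2) = (0.59^2 - 0.61^2 - 0.64^2)/(2*0.61*0.64) = -0.5553

-0.5553


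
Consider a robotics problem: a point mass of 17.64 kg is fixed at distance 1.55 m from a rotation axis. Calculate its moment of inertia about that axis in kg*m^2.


I = m*r^2 = 17.64*1.55^2 = 42.3801

42.3801 kg*m^2


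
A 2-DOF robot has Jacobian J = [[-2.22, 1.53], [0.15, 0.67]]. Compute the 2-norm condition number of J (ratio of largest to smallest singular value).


JJ^T eigenvalues: trace(JJ^T) = 7.7407, det(JJ^T) = det(J)^2 = 2.94774561
s_max^2 = (7.7407 + sqrt(48.12745405))/2 = 7.33904767
s_min^2 = (7.7407 - sqrt(48.12745405))/2 = 0.40165233
kappa = s_max/s_min = sqrt(7.33904767/0.40165233) = 4.2746

4.2746


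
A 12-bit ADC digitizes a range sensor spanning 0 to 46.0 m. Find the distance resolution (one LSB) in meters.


res = range / 2^n = 46.0/2^12 = 46.0/4096 = 0.0112

0.0112 m


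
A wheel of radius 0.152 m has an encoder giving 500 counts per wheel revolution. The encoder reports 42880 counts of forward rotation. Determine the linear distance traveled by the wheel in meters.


revs = 42880/500 = 85.760000
d = revs * 2*pi*r = 85.760000 * 2*pi*0.152 = 81.9046

81.9046 m


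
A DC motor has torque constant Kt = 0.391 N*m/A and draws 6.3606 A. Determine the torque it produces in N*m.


tau = Kt * I = 0.391*6.3606 = 2.4870

2.4870 N*m


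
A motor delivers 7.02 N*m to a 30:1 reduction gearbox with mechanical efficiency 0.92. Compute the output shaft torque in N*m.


tau_out = tau_in * N * eta = 7.02 * 30 * 0.92 = 193.7520

193.7520 N*m


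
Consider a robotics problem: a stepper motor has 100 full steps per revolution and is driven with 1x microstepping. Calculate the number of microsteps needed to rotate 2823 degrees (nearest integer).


step_size = 360/(100*1) = 360/100 = 3.600000 deg
n = 2823/(360/100) = 2823*100/360 = 784.1667 -> 784

784 steps


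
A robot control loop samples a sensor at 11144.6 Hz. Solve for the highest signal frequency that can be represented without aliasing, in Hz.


f_max = f_s/2 = 11144.6/2 = 5572.3000

5572.3000 Hz


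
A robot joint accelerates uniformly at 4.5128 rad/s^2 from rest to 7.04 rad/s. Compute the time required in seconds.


t = delta_omega / alpha = 7.04 / 4.5128 = 1.5600

1.5600 s


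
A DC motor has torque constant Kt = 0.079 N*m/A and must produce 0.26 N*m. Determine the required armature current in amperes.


I = tau / Kt = 0.26/0.079 = 3.2911

3.2911 A


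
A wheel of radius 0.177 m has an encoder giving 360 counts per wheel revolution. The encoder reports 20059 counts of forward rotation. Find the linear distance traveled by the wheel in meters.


revs = 20059/360 = 55.719444
d = revs * 2*pi*r = 55.719444 * 2*pi*0.177 = 61.9669

61.9669 m


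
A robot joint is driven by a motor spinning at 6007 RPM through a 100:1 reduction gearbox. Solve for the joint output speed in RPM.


omega_joint = omega_motor / N = 6007 / 100 = 60.0700

60.0700 RPM


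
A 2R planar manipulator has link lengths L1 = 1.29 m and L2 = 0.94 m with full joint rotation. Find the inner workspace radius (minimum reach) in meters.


r_min = |L1 - L2| = |1.29 - 0.94| = 0.3500

0.3500 m


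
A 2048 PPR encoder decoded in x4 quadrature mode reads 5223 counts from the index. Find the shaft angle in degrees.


angle = counts * 360 / (PPR*4) = 5223 * 360 / 8192 = 229.5264

229.5264 degrees


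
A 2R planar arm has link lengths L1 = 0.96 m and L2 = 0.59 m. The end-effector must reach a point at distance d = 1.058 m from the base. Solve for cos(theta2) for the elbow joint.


cos(th2) = (d^2 - L1^2 - L2^2)/(2*L1*L2) = (1.058^2 - 0.96^2 - 0.59^2)/(2*0.96*0.59) = -0.1327

-0.1327


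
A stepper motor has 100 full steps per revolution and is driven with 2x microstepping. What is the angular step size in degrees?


step = 360/(100*2) = 360/200 = 1.8000

1.8000 degrees


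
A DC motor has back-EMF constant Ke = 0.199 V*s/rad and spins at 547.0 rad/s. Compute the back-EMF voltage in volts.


V_emf = Ke * omega = 0.199*547.0 = 108.8530

108.8530 V


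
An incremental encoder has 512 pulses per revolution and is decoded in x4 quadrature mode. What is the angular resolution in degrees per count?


resolution = 360 / (PPR * 4) = 360 / 2048 = 0.1758

0.1758 degrees


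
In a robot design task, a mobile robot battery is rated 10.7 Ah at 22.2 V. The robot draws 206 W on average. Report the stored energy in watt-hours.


E = capacity * V = 10.7*22.2 = 237.5400

237.5400 Wh


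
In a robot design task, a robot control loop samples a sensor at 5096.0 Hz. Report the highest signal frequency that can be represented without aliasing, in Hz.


f_max = f_s/2 = 5096.0/2 = 2548.0000

2548.0000 Hz


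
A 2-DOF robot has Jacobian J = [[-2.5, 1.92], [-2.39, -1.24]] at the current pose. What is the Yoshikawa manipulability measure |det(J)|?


det(J) = -2.5*-1.24 - (1.92)*(-2.39) = 7.6888
|det(J)| = 7.6888

7.6888


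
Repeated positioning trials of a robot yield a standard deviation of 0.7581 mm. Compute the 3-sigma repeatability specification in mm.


repeatability = 3*sigma = 3*0.7581 = 2.2743

2.2743 mm


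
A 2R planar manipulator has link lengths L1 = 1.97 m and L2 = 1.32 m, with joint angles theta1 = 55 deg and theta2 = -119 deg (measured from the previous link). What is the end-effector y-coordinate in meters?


y = L1*sin(th1) + L2*sin(th1+th2) = 1.97*sin(55 deg) + 1.32*sin(-64 deg) = 0.4273

0.4273 m


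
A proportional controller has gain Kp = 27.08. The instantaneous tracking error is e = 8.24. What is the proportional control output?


u_P = Kp * e = 27.08 * 8.24 = 223.1392

223.1392


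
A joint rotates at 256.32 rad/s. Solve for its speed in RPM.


RPM = 256.32 * 60/(2*pi) = 2447.6757

2447.6757 RPM


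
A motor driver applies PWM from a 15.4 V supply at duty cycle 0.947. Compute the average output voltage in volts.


V_avg = V_supply * D = 15.4*0.947 = 14.5838

14.5838 V


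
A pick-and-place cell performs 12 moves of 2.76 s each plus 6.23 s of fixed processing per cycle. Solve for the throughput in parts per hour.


T_cycle = 12*2.76 + 6.23 = 39.3500 s
rate = 3600/T = 91.4867

91.4867 parts/hour


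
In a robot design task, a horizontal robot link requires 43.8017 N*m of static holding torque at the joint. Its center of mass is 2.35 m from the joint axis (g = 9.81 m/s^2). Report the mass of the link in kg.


m = tau / (g*L) = 43.8017 / (9.81 * 2.35) = 1.9000

1.9000 kg


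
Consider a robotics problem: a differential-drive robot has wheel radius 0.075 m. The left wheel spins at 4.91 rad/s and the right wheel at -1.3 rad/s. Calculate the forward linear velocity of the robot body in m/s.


v = r*(wR + wL)/2 = 0.075*(-1.3 + 4.91)/2 = 0.1354

0.1354 m/s


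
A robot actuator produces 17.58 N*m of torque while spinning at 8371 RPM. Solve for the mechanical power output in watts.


omega = 8371 * 2*pi/60 = 876.609070 rad/s
P = tau * omega = 17.58 * 876.609070 = 15410.7875

15410.7875 W


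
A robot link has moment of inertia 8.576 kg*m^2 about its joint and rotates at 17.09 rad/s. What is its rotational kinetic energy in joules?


KE = (1/2)*I*omega^2 = 0.5*8.576*17.09^2 = 1252.3880

1252.3880 J


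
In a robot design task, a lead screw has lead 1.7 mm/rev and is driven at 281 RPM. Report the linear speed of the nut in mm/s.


v = lead * (RPM/60) = 1.7*281/60 = 7.9617

7.9617 mm/s


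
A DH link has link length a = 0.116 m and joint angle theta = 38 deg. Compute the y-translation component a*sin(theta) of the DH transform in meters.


a*sin(theta) = 0.116*sin(38 deg) = 0.0714

0.0714 m


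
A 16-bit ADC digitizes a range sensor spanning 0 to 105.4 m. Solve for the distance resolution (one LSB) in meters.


res = range / 2^n = 105.4/2^16 = 105.4/65536 = 0.0016

0.0016 m


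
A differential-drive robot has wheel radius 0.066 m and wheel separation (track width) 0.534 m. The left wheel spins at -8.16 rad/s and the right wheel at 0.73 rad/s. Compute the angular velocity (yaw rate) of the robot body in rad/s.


omega = r*(wR - wL)/L = 0.066*(0.73 - (-8.16))/0.534 = 1.0988

1.0988 rad/s


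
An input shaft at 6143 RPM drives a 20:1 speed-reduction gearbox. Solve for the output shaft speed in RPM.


omega_out = omega_in / N = 6143 / 20 = 307.1500

307.1500 RPM


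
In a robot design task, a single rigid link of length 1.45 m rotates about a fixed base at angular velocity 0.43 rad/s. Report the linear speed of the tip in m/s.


v = L*omega = 1.45 * 0.43 = 0.6235

0.6235 m/s


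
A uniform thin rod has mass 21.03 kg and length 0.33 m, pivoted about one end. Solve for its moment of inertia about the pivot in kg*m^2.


I = (1/3)*m*L^2 = (1/3)*21.03*0.33^2 = 0.7634

0.7634 kg*m^2


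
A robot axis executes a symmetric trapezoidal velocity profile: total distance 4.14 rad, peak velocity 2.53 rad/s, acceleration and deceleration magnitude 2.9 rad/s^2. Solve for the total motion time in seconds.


t_acc = v/a = 2.53/2.9 = 0.872414 s
d_acc = v^2/(2a) = 1.103603 rad (each ramp)
d_cruise = 4.14 - 2*1.103603 = 1.932794 rad
t_cruise = 1.932794/2.53 = 0.763950 s
t_total = 2*0.872414 + 0.763950 = 2.5088

2.5088 s


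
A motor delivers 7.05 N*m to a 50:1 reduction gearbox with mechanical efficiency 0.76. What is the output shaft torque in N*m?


tau_out = tau_in * N * eta = 7.05 * 50 * 0.76 = 267.9000

267.9000 N*m


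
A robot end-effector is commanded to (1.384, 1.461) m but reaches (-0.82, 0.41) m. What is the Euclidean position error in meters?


dx = -0.82 - (1.384) = -2.2040, dy = 0.41 - (1.461) = -1.0510
err = sqrt(4.857616 + 1.104601) = 2.4418

2.4418 m


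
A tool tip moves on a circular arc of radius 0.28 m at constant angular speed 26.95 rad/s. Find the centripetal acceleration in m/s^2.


a_c = omega^2 * r = 26.95^2 * 0.28 = 203.3647

203.3647 m/s^2


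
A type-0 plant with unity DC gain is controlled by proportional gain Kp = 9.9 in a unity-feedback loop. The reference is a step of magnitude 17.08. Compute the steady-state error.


e_ss = R/(1 + Kp) = 17.08/(1 + 9.9) = 17.08/10.9000 = 1.5670

1.5670


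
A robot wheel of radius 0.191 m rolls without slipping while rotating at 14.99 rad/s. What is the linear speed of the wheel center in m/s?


v = omega * r = 14.99 * 0.191 = 2.8631

2.8631 m/s


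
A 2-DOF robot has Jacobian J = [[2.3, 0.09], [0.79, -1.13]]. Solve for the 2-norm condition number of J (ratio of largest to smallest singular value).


JJ^T eigenvalues: trace(JJ^T) = 7.1991, det(JJ^T) = det(J)^2 = 7.12943401
s_max^2 = (7.1991 + sqrt(23.30930477))/2 = 6.01353554
s_min^2 = (7.1991 - sqrt(23.30930477))/2 = 1.18556446
kappa = s_max/s_min = sqrt(6.01353554/1.18556446) = 2.2522

2.2522


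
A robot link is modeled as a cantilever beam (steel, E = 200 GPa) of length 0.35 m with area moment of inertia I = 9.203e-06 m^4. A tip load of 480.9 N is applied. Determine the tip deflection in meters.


delta = F*L^3/(3*E*I) = 480.9*0.35^3/(3*2.000e+11*9.203e-06)
      = 20.6185875/5521800 = 3.7340e-06

3.7340e-06 m


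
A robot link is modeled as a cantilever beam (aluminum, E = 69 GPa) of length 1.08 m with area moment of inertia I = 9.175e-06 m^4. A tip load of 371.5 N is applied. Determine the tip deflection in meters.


delta = F*L^3/(3*E*I) = 371.5*1.08^3/(3*6.900e+10*9.175e-06)
      = 467.983008/1899225 = 2.4641e-04

2.4641e-04 m


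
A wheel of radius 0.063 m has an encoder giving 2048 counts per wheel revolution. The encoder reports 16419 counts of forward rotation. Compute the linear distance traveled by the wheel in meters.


revs = 16419/2048 = 8.017090
d = revs * 2*pi*r = 8.017090 * 2*pi*0.063 = 3.1735

3.1735 m
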